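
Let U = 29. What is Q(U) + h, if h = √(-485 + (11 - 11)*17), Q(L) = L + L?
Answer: 58 + I*√485 ≈ 58.0 + 22.023*I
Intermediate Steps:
Q(L) = 2*L
h = I*√485 (h = √(-485 + 0*17) = √(-485 + 0) = √(-485) = I*√485 ≈ 22.023*I)
Q(U) + h = 2*29 + I*√485 = 58 + I*√485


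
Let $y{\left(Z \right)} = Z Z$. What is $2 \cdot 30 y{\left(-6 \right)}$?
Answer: $2160$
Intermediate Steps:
$y{\left(Z \right)} = Z^{2}$
$2 \cdot 30 y{\left(-6 \right)} = 2 \cdot 30 \left(-6\right)^{2} = 60 \cdot 36 = 2160$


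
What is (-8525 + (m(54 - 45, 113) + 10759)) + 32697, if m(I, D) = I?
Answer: 34940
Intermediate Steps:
(-8525 + (m(54 - 45, 113) + 10759)) + 32697 = (-8525 + ((54 - 45) + 10759)) + 32697 = (-8525 + (9 + 10759)) + 32697 = (-8525 + 10768) + 32697 = 2243 + 32697 = 34940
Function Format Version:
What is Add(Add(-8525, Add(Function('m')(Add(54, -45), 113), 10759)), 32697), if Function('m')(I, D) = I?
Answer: 34940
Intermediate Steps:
Add(Add(-8525, Add(Function('m')(Add(54, -45), 113), 10759)), 32697) = Add(Add(-8525, Add(Add(54, -45), 10759)), 32697) = Add(Add(-8525, Add(9, 10759)), 32697) = Add(Add(-8525, 10768), 32697) = Add(2243, 32697) = 34940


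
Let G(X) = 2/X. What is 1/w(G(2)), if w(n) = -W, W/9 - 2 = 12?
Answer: -1/126 ≈ -0.0079365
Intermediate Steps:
W = 126 (W = 18 + 9*12 = 18 + 108 = 126)
w(n) = -126 (w(n) = -1*126 = -126)
1/w(G(2)) = 1/(-126) = -1/126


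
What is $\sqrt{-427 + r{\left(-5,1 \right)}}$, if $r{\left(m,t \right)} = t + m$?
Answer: $i \sqrt{431} \approx 20.761 i$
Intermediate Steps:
$r{\left(m,t \right)} = m + t$
$\sqrt{-427 + r{\left(-5,1 \right)}} = \sqrt{-427 + \left(-5 + 1\right)} = \sqrt{-427 - 4} = \sqrt{-431} = i \sqrt{431}$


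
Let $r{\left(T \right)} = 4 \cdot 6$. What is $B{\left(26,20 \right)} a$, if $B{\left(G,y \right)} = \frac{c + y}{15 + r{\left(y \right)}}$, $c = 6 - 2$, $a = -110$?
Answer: $- \frac{880}{13} \approx -67.692$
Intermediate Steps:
$r{\left(T \right)} = 24$
$c = 4$
$B{\left(G,y \right)} = \frac{4}{39} + \frac{y}{39}$ ($B{\left(G,y \right)} = \frac{4 + y}{15 + 24} = \frac{4 + y}{39} = \left(4 + y\right) \frac{1}{39} = \frac{4}{39} + \frac{y}{39}$)
$B{\left(26,20 \right)} a = \left(\frac{4}{39} + \frac{1}{39} \cdot 20\right) \left(-110\right) = \left(\frac{4}{39} + \frac{20}{39}\right) \left(-110\right) = \frac{8}{13} \left(-110\right) = - \frac{880}{13}$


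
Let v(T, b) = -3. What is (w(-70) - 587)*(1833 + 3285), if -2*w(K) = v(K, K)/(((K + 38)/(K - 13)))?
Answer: -95499321/32 ≈ -2.9844e+6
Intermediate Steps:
w(K) = 3*(-13 + K)/(2*(38 + K)) (w(K) = -(-3)/(2*((K + 38)/(K - 13))) = -(-3)/(2*((38 + K)/(-13 + K))) = -(-3)*(-13 + K)/(38 + K)/2 = -(-3)*(-13 + K)/(2*(38 + K)) = 3*(-13 + K)/(2*(38 + K)))
(w(-70) - 587)*(1833 + 3285) = (3*(-13 - 70)/(2*(38 - 70)) - 587)*(1833 + 3285) = ((3/2)*(-83)/(-32) - 587)*5118 = ((3/2)*(-1/32)*(-83) - 587)*5118 = (249/64 - 587)*5118 = -37319/64*5118 = -95499321/32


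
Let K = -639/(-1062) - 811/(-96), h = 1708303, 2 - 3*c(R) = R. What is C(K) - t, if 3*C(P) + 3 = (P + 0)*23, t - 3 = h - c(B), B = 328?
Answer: -29028220097/16992 ≈ -1.7083e+6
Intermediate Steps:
c(R) = ⅔ - R/3
K = 51257/5664 (K = -639*(-1/1062) - 811*(-1/96) = 71/118 + 811/96 = 51257/5664 ≈ 9.0496)
t = 5125244/3 (t = 3 + (1708303 - (⅔ - ⅓*328)) = 3 + (1708303 - (⅔ - 328/3)) = 3 + (1708303 - 1*(-326/3)) = 3 + (1708303 + 326/3) = 3 + 5125235/3 = 5125244/3 ≈ 1.7084e+6)
C(P) = -1 + 23*P/3 (C(P) = -1 + ((P + 0)*23)/3 = -1 + (P*23)/3 = -1 + (23*P)/3 = -1 + 23*P/3)
C(K) - t = (-1 + (23/3)*(51257/5664)) - 1*5125244/3 = (-1 + 1178911/16992) - 5125244/3 = 1161919/16992 - 5125244/3 = -29028220097/16992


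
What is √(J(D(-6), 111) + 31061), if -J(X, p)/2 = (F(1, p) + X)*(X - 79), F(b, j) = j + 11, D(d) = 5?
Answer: √49857 ≈ 223.29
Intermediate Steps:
F(b, j) = 11 + j
J(X, p) = -2*(-79 + X)*(11 + X + p) (J(X, p) = -2*((11 + p) + X)*(X - 79) = -2*(11 + X + p)*(-79 + X) = -2*(-79 + X)*(11 + X + p))
√(J(D(-6), 111) + 31061) = √((1738 - 2*5² + 136*5 + 158*111 - 2*5*111) + 31061) = √((1738 - 2*25 + 680 + 17538 - 1110) + 31061) = √((1738 - 50 + 680 + 17538 - 1110) + 31061) = √(18796 + 31061) = √49857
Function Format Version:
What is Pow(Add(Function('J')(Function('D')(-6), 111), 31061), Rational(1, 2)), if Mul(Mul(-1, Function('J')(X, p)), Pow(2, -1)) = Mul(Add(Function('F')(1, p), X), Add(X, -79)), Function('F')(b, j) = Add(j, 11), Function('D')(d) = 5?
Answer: Pow(49857, Rational(1, 2)) ≈ 223.29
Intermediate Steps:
Function('F')(b, j) = Add(11, j)
Function('J')(X, p) = Mul(-2, Add(-79, X), Add(11, X, p)) (Function('J')(X, p) = Mul(-2, Mul(Add(Add(11, p), X), Add(X, -79))) = Mul(-2, Mul(Add(11, X, p), Add(-79, X))) = Mul(-2, Mul(Add(-79, X), Add(11, X, p))) = Mul(-2, Add(-79, X), Add(11, X, p)))
Pow(Add(Function('J')(Function('D')(-6), 111), 31061), Rational(1, 2)) = Pow(Add(Add(1738, Mul(-2, Pow(5, 2)), Mul(136, 5), Mul(158, 111), Mul(-2, 5, 111)), 31061), Rational(1, 2)) = Pow(Add(Add(1738, Mul(-2, 25), 680, 17538, -1110), 31061), Rational(1, 2)) = Pow(Add(Add(1738, -50, 680, 17538, -1110), 31061), Rational(1, 2)) = Pow(Add(18796, 31061), Rational(1, 2)) = Pow(49857, Rational(1, 2))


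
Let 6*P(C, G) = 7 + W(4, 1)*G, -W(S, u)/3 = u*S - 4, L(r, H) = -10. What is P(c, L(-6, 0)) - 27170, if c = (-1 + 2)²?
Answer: -163013/6 ≈ -27169.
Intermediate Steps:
W(S, u) = 12 - 3*S*u (W(S, u) = -3*(u*S - 4) = -3*(S*u - 4) = -3*(-4 + S*u) = 12 - 3*S*u)
c = 1 (c = 1² = 1)
P(C, G) = 7/6 (P(C, G) = (7 + (12 - 3*4*1)*G)/6 = (7 + (12 - 12)*G)/6 = (7 + 0*G)/6 = (7 + 0)/6 = (⅙)*7 = 7/6)
P(c, L(-6, 0)) - 27170 = 7/6 - 27170 = -163013/6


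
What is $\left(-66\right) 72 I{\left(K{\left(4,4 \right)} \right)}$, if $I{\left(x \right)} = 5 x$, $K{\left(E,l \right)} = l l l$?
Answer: $-1520640$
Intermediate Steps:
$K{\left(E,l \right)} = l^{3}$ ($K{\left(E,l \right)} = l^{2} l = l^{3}$)
$\left(-66\right) 72 I{\left(K{\left(4,4 \right)} \right)} = \left(-66\right) 72 \cdot 5 \cdot 4^{3} = - 4752 \cdot 5 \cdot 64 = \left(-4752\right) 320 = -1520640$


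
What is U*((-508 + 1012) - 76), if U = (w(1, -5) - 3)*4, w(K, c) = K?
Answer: -3424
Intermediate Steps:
U = -8 (U = (1 - 3)*4 = -2*4 = -8)
U*((-508 + 1012) - 76) = -8*((-508 + 1012) - 76) = -8*(504 - 76) = -8*428 = -3424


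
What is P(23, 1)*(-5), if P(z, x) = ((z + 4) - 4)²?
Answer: -2645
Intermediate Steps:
P(z, x) = z² (P(z, x) = ((4 + z) - 4)² = z²)
P(23, 1)*(-5) = 23²*(-5) = 529*(-5) = -2645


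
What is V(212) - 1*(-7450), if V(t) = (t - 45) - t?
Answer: 7405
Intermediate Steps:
V(t) = -45 (V(t) = (-45 + t) - t = -45)
V(212) - 1*(-7450) = -45 - 1*(-7450) = -45 + 7450 = 7405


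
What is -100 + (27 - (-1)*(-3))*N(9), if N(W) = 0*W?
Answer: -100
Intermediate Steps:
N(W) = 0
-100 + (27 - (-1)*(-3))*N(9) = -100 + (27 - (-1)*(-3))*0 = -100 + (27 - 1*3)*0 = -100 + (27 - 3)*0 = -100 + 24*0 = -100 + 0 = -100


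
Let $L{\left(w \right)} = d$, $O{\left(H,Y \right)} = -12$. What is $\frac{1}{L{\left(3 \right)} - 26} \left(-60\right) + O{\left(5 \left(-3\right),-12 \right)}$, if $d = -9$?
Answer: $- \frac{72}{7} \approx -10.286$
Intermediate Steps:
$L{\left(w \right)} = -9$
$\frac{1}{L{\left(3 \right)} - 26} \left(-60\right) + O{\left(5 \left(-3\right),-12 \right)} = \frac{1}{-9 - 26} \left(-60\right) - 12 = \frac{1}{-35} \left(-60\right) - 12 = \left(- \frac{1}{35}\right) \left(-60\right) - 12 = \frac{12}{7} - 12 = - \frac{72}{7}$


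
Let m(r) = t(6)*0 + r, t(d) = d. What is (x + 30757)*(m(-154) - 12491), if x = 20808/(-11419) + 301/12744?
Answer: -6288234590407195/16169304 ≈ -3.8890e+8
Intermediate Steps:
x = -261740033/145523736 (x = 20808*(-1/11419) + 301*(1/12744) = -20808/11419 + 301/12744 = -261740033/145523736 ≈ -1.7986)
m(r) = r (m(r) = 6*0 + r = 0 + r = r)
(x + 30757)*(m(-154) - 12491) = (-261740033/145523736 + 30757)*(-154 - 12491) = (4475611808119/145523736)*(-12645) = -6288234590407195/16169304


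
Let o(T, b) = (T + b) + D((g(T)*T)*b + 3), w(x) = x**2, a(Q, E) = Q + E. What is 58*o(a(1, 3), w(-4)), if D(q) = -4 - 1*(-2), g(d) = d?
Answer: 1044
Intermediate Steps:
a(Q, E) = E + Q
D(q) = -2 (D(q) = -4 + 2 = -2)
o(T, b) = -2 + T + b (o(T, b) = (T + b) - 2 = -2 + T + b)
58*o(a(1, 3), w(-4)) = 58*(-2 + (3 + 1) + (-4)**2) = 58*(-2 + 4 + 16) = 58*18 = 1044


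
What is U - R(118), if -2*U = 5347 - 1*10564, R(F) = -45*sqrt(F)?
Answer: 5217/2 + 45*sqrt(118) ≈ 3097.3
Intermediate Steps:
U = 5217/2 (U = -(5347 - 1*10564)/2 = -(5347 - 10564)/2 = -1/2*(-5217) = 5217/2 ≈ 2608.5)
U - R(118) = 5217/2 - (-45)*sqrt(118) = 5217/2 + 45*sqrt(118)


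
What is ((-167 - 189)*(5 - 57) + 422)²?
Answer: 358496356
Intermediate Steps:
((-167 - 189)*(5 - 57) + 422)² = (-356*(-52) + 422)² = (18512 + 422)² = 18934² = 358496356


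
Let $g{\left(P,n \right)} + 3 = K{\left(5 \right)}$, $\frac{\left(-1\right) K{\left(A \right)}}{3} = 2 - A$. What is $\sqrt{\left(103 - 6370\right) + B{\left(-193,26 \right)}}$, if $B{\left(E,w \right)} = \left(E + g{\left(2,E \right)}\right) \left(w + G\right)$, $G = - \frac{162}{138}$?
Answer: $\frac{i \sqrt{5771114}}{23} \approx 104.45 i$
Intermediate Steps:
$K{\left(A \right)} = -6 + 3 A$ ($K{\left(A \right)} = - 3 \left(2 - A\right) = -6 + 3 A$)
$g{\left(P,n \right)} = 6$ ($g{\left(P,n \right)} = -3 + \left(-6 + 3 \cdot 5\right) = -3 + \left(-6 + 15\right) = -3 + 9 = 6$)
$G = - \frac{27}{23}$ ($G = \left(-162\right) \frac{1}{138} = - \frac{27}{23} \approx -1.1739$)
$B{\left(E,w \right)} = \left(6 + E\right) \left(- \frac{27}{23} + w\right)$ ($B{\left(E,w \right)} = \left(E + 6\right) \left(w - \frac{27}{23}\right) = \left(6 + E\right) \left(- \frac{27}{23} + w\right)$)
$\sqrt{\left(103 - 6370\right) + B{\left(-193,26 \right)}} = \sqrt{\left(103 - 6370\right) - \frac{106777}{23}} = \sqrt{\left(103 - 6370\right) + \left(- \frac{162}{23} + 156 + \frac{5211}{23} - 5018\right)} = \sqrt{-6267 - \frac{106777}{23}} = \sqrt{- \frac{250918}{23}} = \frac{i \sqrt{5771114}}{23}$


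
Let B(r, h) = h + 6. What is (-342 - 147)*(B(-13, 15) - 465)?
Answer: 217116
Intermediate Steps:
B(r, h) = 6 + h
(-342 - 147)*(B(-13, 15) - 465) = (-342 - 147)*((6 + 15) - 465) = -489*(21 - 465) = -489*(-444) = 217116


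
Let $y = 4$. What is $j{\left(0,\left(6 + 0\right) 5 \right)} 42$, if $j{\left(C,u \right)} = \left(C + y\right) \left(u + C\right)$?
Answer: $5040$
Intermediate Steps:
$j{\left(C,u \right)} = \left(4 + C\right) \left(C + u\right)$ ($j{\left(C,u \right)} = \left(C + 4\right) \left(u + C\right) = \left(4 + C\right) \left(C + u\right)$)
$j{\left(0,\left(6 + 0\right) 5 \right)} 42 = \left(0^{2} + 4 \cdot 0 + 4 \left(6 + 0\right) 5 + 0 \left(6 + 0\right) 5\right) 42 = \left(0 + 0 + 4 \cdot 6 \cdot 5 + 0 \cdot 6 \cdot 5\right) 42 = \left(0 + 0 + 4 \cdot 30 + 0 \cdot 30\right) 42 = \left(0 + 0 + 120 + 0\right) 42 = 120 \cdot 42 = 5040$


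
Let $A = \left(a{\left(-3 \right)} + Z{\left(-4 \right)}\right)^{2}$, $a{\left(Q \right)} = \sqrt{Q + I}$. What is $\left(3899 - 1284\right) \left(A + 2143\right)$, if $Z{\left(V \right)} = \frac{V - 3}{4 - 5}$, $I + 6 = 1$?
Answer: $5711160 + 73220 i \sqrt{2} \approx 5.7112 \cdot 10^{6} + 1.0355 \cdot 10^{5} i$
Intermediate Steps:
$I = -5$ ($I = -6 + 1 = -5$)
$a{\left(Q \right)} = \sqrt{-5 + Q}$ ($a{\left(Q \right)} = \sqrt{Q - 5} = \sqrt{-5 + Q}$)
$Z{\left(V \right)} = 3 - V$ ($Z{\left(V \right)} = \frac{-3 + V}{-1} = \left(-3 + V\right) \left(-1\right) = 3 - V$)
$A = \left(7 + 2 i \sqrt{2}\right)^{2}$ ($A = \left(\sqrt{-5 - 3} + \left(3 - -4\right)\right)^{2} = \left(\sqrt{-8} + \left(3 + 4\right)\right)^{2} = \left(2 i \sqrt{2} + 7\right)^{2} = \left(7 + 2 i \sqrt{2}\right)^{2} \approx 41.0 + 39.598 i$)
$\left(3899 - 1284\right) \left(A + 2143\right) = \left(3899 - 1284\right) \left(\left(41 + 28 i \sqrt{2}\right) + 2143\right) = 2615 \left(2184 + 28 i \sqrt{2}\right) = 5711160 + 73220 i \sqrt{2}$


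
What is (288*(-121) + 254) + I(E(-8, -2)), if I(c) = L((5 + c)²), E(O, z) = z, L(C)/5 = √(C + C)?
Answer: -34594 + 15*√2 ≈ -34573.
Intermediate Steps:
L(C) = 5*√2*√C (L(C) = 5*√(C + C) = 5*√(2*C) = 5*(√2*√C) = 5*√2*√C)
I(c) = 5*√2*√((5 + c)²)
(288*(-121) + 254) + I(E(-8, -2)) = (288*(-121) + 254) + 5*√2*√((5 - 2)²) = (-34848 + 254) + 5*√2*√(3²) = -34594 + 5*√2*√9 = -34594 + 5*√2*3 = -34594 + 15*√2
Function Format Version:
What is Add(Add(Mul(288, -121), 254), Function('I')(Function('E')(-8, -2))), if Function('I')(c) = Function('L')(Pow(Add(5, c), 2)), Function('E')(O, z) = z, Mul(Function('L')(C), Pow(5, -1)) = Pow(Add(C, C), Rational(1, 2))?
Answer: Add(-34594, Mul(15, Pow(2, Rational(1, 2)))) ≈ -34573.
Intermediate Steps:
Function('L')(C) = Mul(5, Pow(2, Rational(1, 2)), Pow(C, Rational(1, 2))) (Function('L')(C) = Mul(5, Pow(Add(C, C), Rational(1, 2))) = Mul(5, Pow(Mul(2, C), Rational(1, 2))) = Mul(5, Mul(Pow(2, Rational(1, 2)), Pow(C, Rational(1, 2)))) = Mul(5, Pow(2, Rational(1, 2)), Pow(C, Rational(1, 2))))
Function('I')(c) = Mul(5, Pow(2, Rational(1, 2)), Pow(Pow(Add(5, c), 2), Rational(1, 2)))
Add(Add(Mul(288, -121), 254), Function('I')(Function('E')(-8, -2))) = Add(Add(Mul(288, -121), 254), Mul(5, Pow(2, Rational(1, 2)), Pow(Pow(Add(5, -2), 2), Rational(1, 2)))) = Add(Add(-34848, 254), Mul(5, Pow(2, Rational(1, 2)), Pow(Pow(3, 2), Rational(1, 2)))) = Add(-34594, Mul(5, Pow(2, Rational(1, 2)), Pow(9, Rational(1, 2)))) = Add(-34594, Mul(5, Pow(2, Rational(1, 2)), 3)) = Add(-34594, Mul(15, Pow(2, Rational(1, 2))))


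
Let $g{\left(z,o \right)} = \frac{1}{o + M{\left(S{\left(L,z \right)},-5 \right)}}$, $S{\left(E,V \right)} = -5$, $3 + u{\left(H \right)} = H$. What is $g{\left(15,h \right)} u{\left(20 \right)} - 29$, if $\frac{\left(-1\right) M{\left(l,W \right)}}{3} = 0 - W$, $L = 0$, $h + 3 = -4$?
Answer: $- \frac{655}{22} \approx -29.773$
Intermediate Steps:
$h = -7$ ($h = -3 - 4 = -7$)
$u{\left(H \right)} = -3 + H$
$M{\left(l,W \right)} = 3 W$ ($M{\left(l,W \right)} = - 3 \left(0 - W\right) = - 3 \left(- W\right) = 3 W$)
$g{\left(z,o \right)} = \frac{1}{-15 + o}$ ($g{\left(z,o \right)} = \frac{1}{o + 3 \left(-5\right)} = \frac{1}{o - 15} = \frac{1}{-15 + o}$)
$g{\left(15,h \right)} u{\left(20 \right)} - 29 = \frac{-3 + 20}{-15 - 7} - 29 = \frac{1}{-22} \cdot 17 - 29 = \left(- \frac{1}{22}\right) 17 - 29 = - \frac{17}{22} - 29 = - \frac{655}{22}$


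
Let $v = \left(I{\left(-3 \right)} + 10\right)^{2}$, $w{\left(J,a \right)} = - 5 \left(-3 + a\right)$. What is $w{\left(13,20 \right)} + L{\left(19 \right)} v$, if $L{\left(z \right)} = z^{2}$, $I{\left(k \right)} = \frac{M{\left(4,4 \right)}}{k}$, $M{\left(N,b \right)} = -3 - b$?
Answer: $\frac{493444}{9} \approx 54827.0$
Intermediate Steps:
$w{\left(J,a \right)} = 15 - 5 a$
$I{\left(k \right)} = - \frac{7}{k}$ ($I{\left(k \right)} = \frac{-3 - 4}{k} = - \frac{7}{k}$)
$v = \frac{1369}{9}$ ($v = \left(- \frac{7}{-3} + 10\right)^{2} = \left(\left(-7\right) \left(- \frac{1}{3}\right) + 10\right)^{2} = \left(\frac{7}{3} + 10\right)^{2} = \left(\frac{37}{3}\right)^{2} = \frac{1369}{9} \approx 152.11$)
$w{\left(13,20 \right)} + L{\left(19 \right)} v = \left(15 - 100\right) + 19^{2} \cdot \frac{1369}{9} = \left(15 - 100\right) + 361 \cdot \frac{1369}{9} = -85 + \frac{494209}{9} = \frac{493444}{9}$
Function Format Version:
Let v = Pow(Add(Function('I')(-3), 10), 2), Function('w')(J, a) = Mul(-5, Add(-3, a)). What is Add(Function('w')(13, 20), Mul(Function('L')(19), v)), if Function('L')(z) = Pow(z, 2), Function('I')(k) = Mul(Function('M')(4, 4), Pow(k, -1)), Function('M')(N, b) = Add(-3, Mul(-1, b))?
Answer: Rational(493444, 9) ≈ 54827.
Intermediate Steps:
Function('w')(J, a) = Add(15, Mul(-5, a))
Function('I')(k) = Mul(-7, Pow(k, -1)) (Function('I')(k) = Mul(Add(-3, Mul(-1, 4)), Pow(k, -1)) = Mul(Add(-3, -4), Pow(k, -1)) = Mul(-7, Pow(k, -1)))
v = Rational(1369, 9) (v = Pow(Add(Mul(-7, Pow(-3, -1)), 10), 2) = Pow(Add(Mul(-7, Rational(-1, 3)), 10), 2) = Pow(Add(Rational(7, 3), 10), 2) = Pow(Rational(37, 3), 2) = Rational(1369, 9) ≈ 152.11)
Add(Function('w')(13, 20), Mul(Function('L')(19), v)) = Add(Add(15, Mul(-5, 20)), Mul(Pow(19, 2), Rational(1369, 9))) = Add(Add(15, -100), Mul(361, Rational(1369, 9))) = Add(-85, Rational(494209, 9)) = Rational(493444, 9)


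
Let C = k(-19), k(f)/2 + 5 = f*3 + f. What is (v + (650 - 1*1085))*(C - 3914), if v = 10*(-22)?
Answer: 2669780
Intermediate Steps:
k(f) = -10 + 8*f (k(f) = -10 + 2*(f*3 + f) = -10 + 2*(3*f + f) = -10 + 2*(4*f) = -10 + 8*f)
v = -220
C = -162 (C = -10 + 8*(-19) = -10 - 152 = -162)
(v + (650 - 1*1085))*(C - 3914) = (-220 + (650 - 1*1085))*(-162 - 3914) = (-220 + (650 - 1085))*(-4076) = (-220 - 435)*(-4076) = -655*(-4076) = 2669780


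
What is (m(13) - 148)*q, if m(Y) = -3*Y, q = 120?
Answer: -22440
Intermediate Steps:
(m(13) - 148)*q = (-3*13 - 148)*120 = (-39 - 148)*120 = -187*120 = -22440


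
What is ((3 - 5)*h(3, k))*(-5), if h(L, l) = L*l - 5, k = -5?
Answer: -200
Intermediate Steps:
h(L, l) = -5 + L*l
((3 - 5)*h(3, k))*(-5) = ((3 - 5)*(-5 + 3*(-5)))*(-5) = -2*(-5 - 15)*(-5) = -2*(-20)*(-5) = 40*(-5) = -200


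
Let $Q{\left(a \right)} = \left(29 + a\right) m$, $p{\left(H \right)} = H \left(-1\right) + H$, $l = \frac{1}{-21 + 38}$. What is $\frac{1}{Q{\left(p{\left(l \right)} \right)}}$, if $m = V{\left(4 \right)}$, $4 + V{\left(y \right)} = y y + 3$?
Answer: $\frac{1}{435} \approx 0.0022989$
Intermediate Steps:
$l = \frac{1}{17} \approx 0.058824$
$V{\left(y \right)} = -1 + y^{2}$ ($V{\left(y \right)} = -4 + \left(y y + 3\right) = -4 + \left(y^{2} + 3\right) = -4 + \left(3 + y^{2}\right) = -1 + y^{2}$)
$m = 15$ ($m = -1 + 4^{2} = -1 + 16 = 15$)
$p{\left(H \right)} = 0$ ($p{\left(H \right)} = - H + H = 0$)
$Q{\left(a \right)} = 435 + 15 a$ ($Q{\left(a \right)} = \left(29 + a\right) 15 = 435 + 15 a$)
$\frac{1}{Q{\left(p{\left(l \right)} \right)}} = \frac{1}{435 + 15 \cdot 0} = \frac{1}{435 + 0} = \frac{1}{435}$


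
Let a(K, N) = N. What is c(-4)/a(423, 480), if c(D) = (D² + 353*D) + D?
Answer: -35/12 ≈ -2.9167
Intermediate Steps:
c(D) = D² + 354*D
c(-4)/a(423, 480) = -4*(354 - 4)/480 = -4*350*(1/480) = -1400*1/480 = -35/12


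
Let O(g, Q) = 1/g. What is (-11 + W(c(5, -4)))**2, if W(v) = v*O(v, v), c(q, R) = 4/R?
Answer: 100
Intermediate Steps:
W(v) = 1 (W(v) = v/v = 1)
(-11 + W(c(5, -4)))**2 = (-11 + 1)**2 = (-10)**2 = 100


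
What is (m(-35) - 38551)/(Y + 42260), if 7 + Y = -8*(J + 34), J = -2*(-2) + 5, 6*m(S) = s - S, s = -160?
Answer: -231431/251454 ≈ -0.92037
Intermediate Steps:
m(S) = -80/3 - S/6 (m(S) = (-160 - S)/6 = -80/3 - S/6)
J = 9 (J = 4 + 5 = 9)
Y = -351 (Y = -7 - 8*(9 + 34) = -7 - 8*43 = -7 - 344 = -351)
(m(-35) - 38551)/(Y + 42260) = ((-80/3 - ⅙*(-35)) - 38551)/(-351 + 42260) = ((-80/3 + 35/6) - 38551)/41909 = (-125/6 - 38551)*(1/41909) = -231431/6*1/41909 = -231431/251454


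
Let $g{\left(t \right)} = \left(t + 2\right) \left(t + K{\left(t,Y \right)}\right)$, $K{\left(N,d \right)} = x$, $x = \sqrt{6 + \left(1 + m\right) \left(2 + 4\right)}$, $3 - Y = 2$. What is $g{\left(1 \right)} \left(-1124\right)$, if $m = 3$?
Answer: $-3372 - 3372 \sqrt{30} \approx -21841.0$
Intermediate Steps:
$Y = 1$ ($Y = 3 - 2 = 1$)
$x = \sqrt{30}$ ($x = \sqrt{6 + \left(1 + 3\right) \left(2 + 4\right)} = \sqrt{6 + 4 \cdot 6} = \sqrt{6 + 24} = \sqrt{30} \approx 5.4772$)
$K{\left(N,d \right)} = \sqrt{30}$
$g{\left(t \right)} = \left(2 + t\right) \left(t + \sqrt{30}\right)$ ($g{\left(t \right)} = \left(t + 2\right) \left(t + \sqrt{30}\right) = \left(2 + t\right) \left(t + \sqrt{30}\right)$)
$g{\left(1 \right)} \left(-1124\right) = \left(1^{2} + 2 \cdot 1 + 2 \sqrt{30} + 1 \sqrt{30}\right) \left(-1124\right) = \left(1 + 2 + 2 \sqrt{30} + \sqrt{30}\right) \left(-1124\right) = \left(3 + 3 \sqrt{30}\right) \left(-1124\right) = -3372 - 3372 \sqrt{30}$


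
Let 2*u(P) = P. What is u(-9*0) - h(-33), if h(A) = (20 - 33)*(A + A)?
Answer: -858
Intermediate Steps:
u(P) = P/2
h(A) = -26*A
u(-9*0) - h(-33) = (-9*0)/2 - (-26)*(-33) = (½)*0 - 1*858 = 0 - 858 = -858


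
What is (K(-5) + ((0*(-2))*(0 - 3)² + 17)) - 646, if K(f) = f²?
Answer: -604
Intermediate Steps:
(K(-5) + ((0*(-2))*(0 - 3)² + 17)) - 646 = ((-5)² + ((0*(-2))*(0 - 3)² + 17)) - 646 = (25 + (0*(-3)² + 17)) - 646 = (25 + (0*9 + 17)) - 646 = (25 + (0 + 17)) - 646 = (25 + 17) - 646 = 42 - 646 = -604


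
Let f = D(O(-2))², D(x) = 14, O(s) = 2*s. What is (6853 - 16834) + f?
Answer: -9785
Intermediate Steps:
f = 196 (f = 14² = 196)
(6853 - 16834) + f = (6853 - 16834) + 196 = -9981 + 196 = -9785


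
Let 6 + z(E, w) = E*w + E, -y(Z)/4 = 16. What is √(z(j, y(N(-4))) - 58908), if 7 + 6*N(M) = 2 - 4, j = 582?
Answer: 18*I*√295 ≈ 309.16*I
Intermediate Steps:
N(M) = -3/2 (N(M) = -7/6 + (2 - 4)/6 = -7/6 + (⅙)*(-2) = -7/6 - ⅓ = -3/2)
y(Z) = -64 (y(Z) = -4*16 = -64)
z(E, w) = -6 + E + E*w (z(E, w) = -6 + (E*w + E) = -6 + (E + E*w) = -6 + E + E*w)
√(z(j, y(N(-4))) - 58908) = √((-6 + 582 + 582*(-64)) - 58908) = √((-6 + 582 - 37248) - 58908) = √(-36672 - 58908) = √(-95580) = 18*I*√295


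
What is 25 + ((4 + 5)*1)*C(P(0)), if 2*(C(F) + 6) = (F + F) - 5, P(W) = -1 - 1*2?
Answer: -157/2 ≈ -78.500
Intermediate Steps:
P(W) = -3 (P(W) = -1 - 2 = -3)
C(F) = -17/2 + F (C(F) = -6 + ((F + F) - 5)/2 = -6 + (2*F - 5)/2 = -6 + (-5 + 2*F)/2 = -6 + (-5/2 + F) = -17/2 + F)
25 + ((4 + 5)*1)*C(P(0)) = 25 + ((4 + 5)*1)*(-17/2 - 3) = 25 + (9*1)*(-23/2) = 25 + 9*(-23/2) = 25 - 207/2 = -157/2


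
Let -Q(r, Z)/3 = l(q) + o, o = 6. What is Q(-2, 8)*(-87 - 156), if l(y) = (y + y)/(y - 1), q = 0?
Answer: 4374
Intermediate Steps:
l(y) = 2*y/(-1 + y) (l(y) = (2*y)/(-1 + y) = 2*y/(-1 + y))
Q(r, Z) = -18 (Q(r, Z) = -3*(2*0/(-1 + 0) + 6) = -3*(2*0/(-1) + 6) = -3*(2*0*(-1) + 6) = -3*(0 + 6) = -3*6 = -18)
Q(-2, 8)*(-87 - 156) = -18*(-87 - 156) = -18*(-243) = 4374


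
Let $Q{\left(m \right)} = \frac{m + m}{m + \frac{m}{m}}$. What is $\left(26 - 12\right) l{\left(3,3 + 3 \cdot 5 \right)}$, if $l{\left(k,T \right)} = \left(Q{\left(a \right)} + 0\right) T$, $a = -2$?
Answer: $1008$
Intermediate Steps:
$Q{\left(m \right)} = \frac{2 m}{1 + m}$ ($Q{\left(m \right)} = \frac{2 m}{m + 1} = \frac{2 m}{1 + m}$)
$l{\left(k,T \right)} = 4 T$ ($l{\left(k,T \right)} = \left(2 \left(-2\right) \frac{1}{1 - 2} + 0\right) T = \left(2 \left(-2\right) \frac{1}{-1} + 0\right) T = \left(2 \left(-2\right) \left(-1\right) + 0\right) T = \left(4 + 0\right) T = 4 T$)
$\left(26 - 12\right) l{\left(3,3 + 3 \cdot 5 \right)} = \left(26 - 12\right) 4 \left(3 + 3 \cdot 5\right) = 14 \cdot 4 \left(3 + 15\right) = 14 \cdot 4 \cdot 18 = 14 \cdot 72 = 1008$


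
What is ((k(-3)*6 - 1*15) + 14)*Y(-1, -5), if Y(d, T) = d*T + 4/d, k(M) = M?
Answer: -19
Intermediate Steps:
Y(d, T) = 4/d + T*d (Y(d, T) = T*d + 4/d = 4/d + T*d)
((k(-3)*6 - 1*15) + 14)*Y(-1, -5) = ((-3*6 - 1*15) + 14)*(4/(-1) - 5*(-1)) = ((-18 - 15) + 14)*(4*(-1) + 5) = (-33 + 14)*(-4 + 5) = -19*1 = -19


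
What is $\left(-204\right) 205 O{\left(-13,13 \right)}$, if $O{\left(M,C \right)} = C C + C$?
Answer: $-7611240$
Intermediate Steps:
$O{\left(M,C \right)} = C + C^{2}$ ($O{\left(M,C \right)} = C^{2} + C = C + C^{2}$)
$\left(-204\right) 205 O{\left(-13,13 \right)} = \left(-204\right) 205 \cdot 13 \left(1 + 13\right) = - 41820 \cdot 13 \cdot 14 = \left(-41820\right) 182 = -7611240$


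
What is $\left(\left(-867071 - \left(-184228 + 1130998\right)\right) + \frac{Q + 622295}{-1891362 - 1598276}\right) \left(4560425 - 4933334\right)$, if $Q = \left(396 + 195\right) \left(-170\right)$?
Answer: $\frac{2360383079456733147}{3489638} \approx 6.764 \cdot 10^{11}$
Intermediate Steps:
$Q = -100470$ ($Q = 591 \left(-170\right) = -100470$)
$\left(\left(-867071 - \left(-184228 + 1130998\right)\right) + \frac{Q + 622295}{-1891362 - 1598276}\right) \left(4560425 - 4933334\right) = \left(\left(-867071 - \left(-184228 + 1130998\right)\right) + \frac{-100470 + 622295}{-1891362 - 1598276}\right) \left(4560425 - 4933334\right) = \left(\left(-867071 - 946770\right) + \frac{521825}{-3489638}\right) \left(-372909\right) = \left(\left(-867071 - 946770\right) + 521825 \left(- \frac{1}{3489638}\right)\right) \left(-372909\right) = \left(-1813841 - \frac{521825}{3489638}\right) \left(-372909\right) = \left(- \frac{6329649001383}{3489638}\right) \left(-372909\right) = \frac{2360383079456733147}{3489638}$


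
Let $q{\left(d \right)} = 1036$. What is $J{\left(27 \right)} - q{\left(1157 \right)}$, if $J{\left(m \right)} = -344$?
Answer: $-1380$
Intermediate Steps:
$J{\left(27 \right)} - q{\left(1157 \right)} = -344 - 1036 = -1380$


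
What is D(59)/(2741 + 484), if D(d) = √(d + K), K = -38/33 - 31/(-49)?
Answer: 2*√780153/744975 ≈ 0.0023713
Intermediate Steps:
K = -839/1617 (K = -38*1/33 - 31*(-1/49) = -38/33 + 31/49 = -839/1617 ≈ -0.51886)
D(d) = √(-839/1617 + d) (D(d) = √(d - 839/1617) = √(-839/1617 + d))
D(59)/(2741 + 484) = (√(-27687 + 53361*59)/231)/(2741 + 484) = (√(-27687 + 3148299)/231)/3225 = (√3120612/231)*(1/3225) = ((2*√780153)/231)*(1/3225) = (2*√780153/231)*(1/3225) = 2*√780153/744975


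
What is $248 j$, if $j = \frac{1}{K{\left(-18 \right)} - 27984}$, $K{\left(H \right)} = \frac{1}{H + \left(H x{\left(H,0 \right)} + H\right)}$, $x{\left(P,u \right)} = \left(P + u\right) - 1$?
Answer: $- \frac{75888}{8563103} \approx -0.0088622$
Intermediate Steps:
$x{\left(P,u \right)} = -1 + P + u$
$K{\left(H \right)} = \frac{1}{2 H + H \left(-1 + H\right)}$ ($K{\left(H \right)} = \frac{1}{H + \left(H \left(-1 + H + 0\right) + H\right)} = \frac{1}{H + \left(H \left(-1 + H\right) + H\right)} = \frac{1}{H + \left(H + H \left(-1 + H\right)\right)} = \frac{1}{2 H + H \left(-1 + H\right)}$)
$j = - \frac{306}{8563103}$ ($j = \frac{1}{\frac{1}{\left(-18\right) \left(1 - 18\right)} - 27984} = \frac{1}{- \frac{1}{18 \left(-17\right)} - 27984} = \frac{1}{\left(- \frac{1}{18}\right) \left(- \frac{1}{17}\right) - 27984} = \frac{1}{\frac{1}{306} - 27984} = \frac{1}{- \frac{8563103}{306}} = - \frac{306}{8563103} \approx -3.5735 \cdot 10^{-5}$)
$248 j = 248 \left(- \frac{306}{8563103}\right) = - \frac{75888}{8563103}$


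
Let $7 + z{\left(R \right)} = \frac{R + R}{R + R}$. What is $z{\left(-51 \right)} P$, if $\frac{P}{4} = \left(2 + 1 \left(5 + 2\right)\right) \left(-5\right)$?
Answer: $1080$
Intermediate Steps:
$z{\left(R \right)} = -6$ ($z{\left(R \right)} = -7 + \frac{R + R}{R + R} = -7 + \frac{2 R}{2 R} = -7 + 2 R \frac{1}{2 R} = -7 + 1 = -6$)
$P = -180$ ($P = 4 \left(2 + 1 \left(5 + 2\right)\right) \left(-5\right) = 4 \left(2 + 1 \cdot 7\right) \left(-5\right) = 4 \left(2 + 7\right) \left(-5\right) = 4 \cdot 9 \left(-5\right) = 4 \left(-45\right) = -180$)
$z{\left(-51 \right)} P = \left(-6\right) \left(-180\right) = 1080$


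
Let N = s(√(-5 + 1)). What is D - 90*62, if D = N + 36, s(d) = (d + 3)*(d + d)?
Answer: -5552 + 12*I ≈ -5552.0 + 12.0*I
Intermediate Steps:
s(d) = 2*d*(3 + d) (s(d) = (3 + d)*(2*d) = 2*d*(3 + d))
N = 4*I*(3 + 2*I) (N = 2*√(-5 + 1)*(3 + √(-5 + 1)) = 2*√(-4)*(3 + √(-4)) = 2*(2*I)*(3 + 2*I) = 4*I*(3 + 2*I) ≈ -8.0 + 12.0*I)
D = 28 + 12*I (D = (-8 + 12*I) + 36 = 28 + 12*I ≈ 28.0 + 12.0*I)
D - 90*62 = (28 + 12*I) - 90*62 = (28 + 12*I) - 5580 = -5552 + 12*I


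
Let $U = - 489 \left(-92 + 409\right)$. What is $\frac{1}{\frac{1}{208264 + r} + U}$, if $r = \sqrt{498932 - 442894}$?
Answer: $- \frac{6723508696671290}{1042231253564823049339} + \frac{\sqrt{56038}}{1042231253564823049339} \approx -6.4511 \cdot 10^{-6}$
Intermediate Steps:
$r = \sqrt{56038} \approx 236.72$
$U = -155013$ ($U = \left(-489\right) 317 = -155013$)
$\frac{1}{\frac{1}{208264 + r} + U} = \frac{1}{\frac{1}{208264 + \sqrt{56038}} - 155013} = \frac{1}{-155013 + \frac{1}{208264 + \sqrt{56038}}}$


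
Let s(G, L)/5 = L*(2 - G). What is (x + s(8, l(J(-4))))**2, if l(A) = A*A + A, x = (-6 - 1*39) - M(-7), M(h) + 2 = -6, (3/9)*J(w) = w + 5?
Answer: 157609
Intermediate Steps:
J(w) = 15 + 3*w (J(w) = 3*(w + 5) = 3*(5 + w) = 15 + 3*w)
M(h) = -8 (M(h) = -2 - 6 = -8)
x = -37 (x = (-6 - 1*39) - 1*(-8) = (-6 - 39) + 8 = -45 + 8 = -37)
l(A) = A + A**2 (l(A) = A**2 + A = A + A**2)
s(G, L) = 5*L*(2 - G) (s(G, L) = 5*(L*(2 - G)) = 5*L*(2 - G))
(x + s(8, l(J(-4))))**2 = (-37 + 5*((15 + 3*(-4))*(1 + (15 + 3*(-4))))*(2 - 1*8))**2 = (-37 + 5*((15 - 12)*(1 + (15 - 12)))*(2 - 8))**2 = (-37 + 5*(3*(1 + 3))*(-6))**2 = (-37 + 5*(3*4)*(-6))**2 = (-37 + 5*12*(-6))**2 = (-37 - 360)**2 = (-397)**2 = 157609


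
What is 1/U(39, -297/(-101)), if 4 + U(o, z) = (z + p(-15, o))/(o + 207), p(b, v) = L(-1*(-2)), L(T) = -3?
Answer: -4141/16565 ≈ -0.24998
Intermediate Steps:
p(b, v) = -3
U(o, z) = -4 + (-3 + z)/(207 + o) (U(o, z) = -4 + (z - 3)/(o + 207) = -4 + (-3 + z)/(207 + o))
1/U(39, -297/(-101)) = 1/((-831 - 297/(-101) - 4*39)/(207 + 39)) = 1/((-831 - 297*(-1/101) - 156)/246) = 1/((-831 + 297/101 - 156)/246) = 1/((1/246)*(-99390/101)) = 1/(-16565/4141) = -4141/16565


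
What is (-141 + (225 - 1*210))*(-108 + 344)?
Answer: -29736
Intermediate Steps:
(-141 + (225 - 1*210))*(-108 + 344) = (-141 + (225 - 210))*236 = (-141 + 15)*236 = -126*236 = -29736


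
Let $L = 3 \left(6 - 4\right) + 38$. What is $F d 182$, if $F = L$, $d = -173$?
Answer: $-1385384$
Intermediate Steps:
$L = 44$ ($L = 3 \cdot 2 + 38 = 6 + 38 = 44$)
$F = 44$
$F d 182 = 44 \left(-173\right) 182 = \left(-7612\right) 182 = -1385384$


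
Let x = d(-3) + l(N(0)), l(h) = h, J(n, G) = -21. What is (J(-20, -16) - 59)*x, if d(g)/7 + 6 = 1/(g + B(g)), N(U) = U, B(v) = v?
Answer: 10360/3 ≈ 3453.3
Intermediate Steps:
d(g) = -42 + 7/(2*g) (d(g) = -42 + 7/(g + g) = -42 + 7/((2*g)) = -42 + 7*(1/(2*g)) = -42 + 7/(2*g))
x = -259/6 (x = (-42 + (7/2)/(-3)) + 0 = (-42 + (7/2)*(-⅓)) + 0 = (-42 - 7/6) + 0 = -259/6 + 0 = -259/6 ≈ -43.167)
(J(-20, -16) - 59)*x = (-21 - 59)*(-259/6) = -80*(-259/6) = 10360/3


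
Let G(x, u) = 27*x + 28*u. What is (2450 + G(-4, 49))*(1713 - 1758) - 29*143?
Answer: -171277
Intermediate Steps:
(2450 + G(-4, 49))*(1713 - 1758) - 29*143 = (2450 + (27*(-4) + 28*49))*(1713 - 1758) - 29*143 = (2450 + (-108 + 1372))*(-45) - 1*4147 = (2450 + 1264)*(-45) - 4147 = 3714*(-45) - 4147 = -167130 - 4147 = -171277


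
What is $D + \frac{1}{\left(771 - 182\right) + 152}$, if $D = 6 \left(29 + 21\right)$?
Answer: $\frac{222301}{741} \approx 300.0$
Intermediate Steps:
$D = 300$ ($D = 6 \cdot 50 = 300$)
$D + \frac{1}{\left(771 - 182\right) + 152} = 300 + \frac{1}{\left(771 - 182\right) + 152} = 300 + \frac{1}{589 + 152} = 300 + \frac{1}{741} = \frac{222301}{741}$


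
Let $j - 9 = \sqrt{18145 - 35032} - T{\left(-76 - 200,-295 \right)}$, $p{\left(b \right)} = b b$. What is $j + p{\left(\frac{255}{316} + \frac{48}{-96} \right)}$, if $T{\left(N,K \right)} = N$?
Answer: $\frac{28468369}{99856} + i \sqrt{16887} \approx 285.09 + 129.95 i$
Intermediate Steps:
$p{\left(b \right)} = b^{2}$
$j = 285 + i \sqrt{16887}$ ($j = 9 + \left(\sqrt{18145 - 35032} - \left(-76 - 200\right)\right) = 9 + \left(\sqrt{-16887} - -276\right) = 9 + \left(i \sqrt{16887} + 276\right) = 9 + \left(276 + i \sqrt{16887}\right) = 285 + i \sqrt{16887} \approx 285.0 + 129.95 i$)
$j + p{\left(\frac{255}{316} + \frac{48}{-96} \right)} = \left(285 + i \sqrt{16887}\right) + \left(\frac{255}{316} + \frac{48}{-96}\right)^{2} = \left(285 + i \sqrt{16887}\right) + \left(255 \cdot \frac{1}{316} + 48 \left(- \frac{1}{96}\right)\right)^{2} = \left(285 + i \sqrt{16887}\right) + \left(\frac{255}{316} - \frac{1}{2}\right)^{2} = \left(285 + i \sqrt{16887}\right) + \left(\frac{97}{316}\right)^{2} = \left(285 + i \sqrt{16887}\right) + \frac{9409}{99856} = \frac{28468369}{99856} + i \sqrt{16887}$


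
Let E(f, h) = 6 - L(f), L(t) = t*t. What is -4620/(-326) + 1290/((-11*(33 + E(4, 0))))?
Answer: 374160/41239 ≈ 9.0730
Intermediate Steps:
L(t) = t**2
E(f, h) = 6 - f**2
-4620/(-326) + 1290/((-11*(33 + E(4, 0)))) = -4620/(-326) + 1290/((-11*(33 + (6 - 1*4**2)))) = -4620*(-1/326) + 1290/((-11*(33 + (6 - 1*16)))) = 2310/163 + 1290/((-11*(33 + (6 - 16)))) = 2310/163 + 1290/((-11*(33 - 10))) = 2310/163 + 1290/((-11*23)) = 2310/163 + 1290/(-253) = 2310/163 + 1290*(-1/253) = 2310/163 - 1290/253 = 374160/41239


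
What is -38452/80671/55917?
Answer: -38452/4510880307 ≈ -8.5243e-6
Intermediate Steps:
-38452/80671/55917 = -38452*1/80671*(1/55917) = -38452/80671*1/55917 = -38452/4510880307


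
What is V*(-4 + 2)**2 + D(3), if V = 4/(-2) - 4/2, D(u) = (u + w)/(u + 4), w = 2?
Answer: -107/7 ≈ -15.286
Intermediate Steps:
D(u) = (2 + u)/(4 + u) (D(u) = (u + 2)/(u + 4) = (2 + u)/(4 + u))
V = -4 (V = 4*(-1/2) - 4*1/2 = -2 - 2 = -4)
V*(-4 + 2)**2 + D(3) = -4*(-4 + 2)**2 + (2 + 3)/(4 + 3) = -4*(-2)**2 + 5/7 = -4*4 + (1/7)*5 = -16 + 5/7 = -107/7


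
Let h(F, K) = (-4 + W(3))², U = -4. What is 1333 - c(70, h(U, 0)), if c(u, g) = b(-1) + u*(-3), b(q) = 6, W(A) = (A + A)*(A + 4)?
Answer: 1537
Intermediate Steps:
W(A) = 2*A*(4 + A) (W(A) = (2*A)*(4 + A) = 2*A*(4 + A))
h(F, K) = 1444 (h(F, K) = (-4 + 2*3*(4 + 3))² = (-4 + 2*3*7)² = (-4 + 42)² = 38² = 1444)
c(u, g) = 6 - 3*u (c(u, g) = 6 + u*(-3) = 6 - 3*u)
1333 - c(70, h(U, 0)) = 1333 - (6 - 3*70) = 1333 - (6 - 210) = 1333 - 1*(-204) = 1333 + 204 = 1537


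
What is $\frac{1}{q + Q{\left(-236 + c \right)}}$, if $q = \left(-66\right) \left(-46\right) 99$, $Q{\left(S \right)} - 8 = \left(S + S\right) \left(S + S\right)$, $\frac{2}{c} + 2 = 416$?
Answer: $\frac{42849}{22424890432} \approx 1.9108 \cdot 10^{-6}$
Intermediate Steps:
$c = \frac{1}{207}$ ($c = \frac{2}{-2 + 416} = \frac{2}{414} = 2 \cdot \frac{1}{414} = \frac{1}{207} \approx 0.0048309$)
$Q{\left(S \right)} = 8 + 4 S^{2}$ ($Q{\left(S \right)} = 8 + \left(S + S\right) \left(S + S\right) = 8 + 2 S 2 S = 8 + 4 S^{2}$)
$q = 300564$ ($q = 3036 \cdot 99 = 300564$)
$\frac{1}{q + Q{\left(-236 + c \right)}} = \frac{1}{300564 + \left(8 + 4 \left(-236 + \frac{1}{207}\right)^{2}\right)} = \frac{1}{300564 + \left(8 + 4 \left(- \frac{48851}{207}\right)^{2}\right)} = \frac{1}{300564 + \left(8 + 4 \cdot \frac{2386420201}{42849}\right)} = \frac{1}{300564 + \left(8 + \frac{9545680804}{42849}\right)} = \frac{1}{300564 + \frac{9546023596}{42849}} = \frac{1}{\frac{22424890432}{42849}} = \frac{42849}{22424890432}$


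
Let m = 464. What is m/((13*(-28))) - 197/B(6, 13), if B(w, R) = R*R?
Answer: -2887/1183 ≈ -2.4404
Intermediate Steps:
B(w, R) = R²
m/((13*(-28))) - 197/B(6, 13) = 464/((13*(-28))) - 197/(13²) = 464/(-364) - 197/169 = 464*(-1/364) - 197*1/169 = -116/91 - 197/169 = -2887/1183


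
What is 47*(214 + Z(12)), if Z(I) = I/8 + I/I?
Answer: 20351/2 ≈ 10176.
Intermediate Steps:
Z(I) = 1 + I/8 (Z(I) = I*(⅛) + 1 = I/8 + 1 = 1 + I/8)
47*(214 + Z(12)) = 47*(214 + (1 + (⅛)*12)) = 47*(214 + (1 + 3/2)) = 47*(214 + 5/2) = 47*(433/2) = 20351/2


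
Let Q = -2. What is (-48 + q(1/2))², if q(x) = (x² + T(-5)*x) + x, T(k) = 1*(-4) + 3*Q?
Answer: 43681/16 ≈ 2730.1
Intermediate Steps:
T(k) = -10 (T(k) = 1*(-4) + 3*(-2) = -4 - 6 = -10)
q(x) = x² - 9*x (q(x) = (x² - 10*x) + x = x² - 9*x)
(-48 + q(1/2))² = (-48 + (-9 + 1/2)/2)² = (-48 + (-9 + ½)/2)² = (-48 + (½)*(-17/2))² = (-48 - 17/4)² = (-209/4)² = 43681/16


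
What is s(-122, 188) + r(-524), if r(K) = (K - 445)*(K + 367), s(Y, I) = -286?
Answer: 151847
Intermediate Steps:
r(K) = (-445 + K)*(367 + K)
s(-122, 188) + r(-524) = -286 + (-163315 + (-524)**2 - 78*(-524)) = -286 + (-163315 + 274576 + 40872) = -286 + 152133 = 151847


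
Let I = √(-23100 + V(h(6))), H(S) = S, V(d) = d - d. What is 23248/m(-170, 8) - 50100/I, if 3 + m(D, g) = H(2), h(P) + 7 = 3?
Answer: -23248 + 1670*I*√231/77 ≈ -23248.0 + 329.63*I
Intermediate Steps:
h(P) = -4 (h(P) = -7 + 3 = -4)
V(d) = 0
m(D, g) = -1 (m(D, g) = -3 + 2 = -1)
I = 10*I*√231 (I = √(-23100 + 0) = √(-23100) = 10*I*√231 ≈ 151.99*I)
23248/m(-170, 8) - 50100/I = 23248/(-1) - 50100*(-I*√231/2310) = 23248*(-1) - (-1670)*I*√231/77 = -23248 + 1670*I*√231/77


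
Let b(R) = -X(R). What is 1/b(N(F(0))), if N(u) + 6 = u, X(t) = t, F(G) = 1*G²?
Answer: ⅙ ≈ 0.16667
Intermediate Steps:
F(G) = G²
N(u) = -6 + u
b(R) = -R
1/b(N(F(0))) = 1/(-(-6 + 0²)) = 1/(-(-6 + 0)) = 1/(-1*(-6)) = 1/6 = ⅙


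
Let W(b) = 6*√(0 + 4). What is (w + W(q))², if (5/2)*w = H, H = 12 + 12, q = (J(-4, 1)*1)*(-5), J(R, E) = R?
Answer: 11664/25 ≈ 466.56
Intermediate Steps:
q = 20 (q = -4*1*(-5) = -4*(-5) = 20)
W(b) = 12 (W(b) = 6*√4 = 6*2 = 12)
H = 24
w = 48/5 (w = (⅖)*24 = 48/5 ≈ 9.6000)
(w + W(q))² = (48/5 + 12)² = (108/5)² = 11664/25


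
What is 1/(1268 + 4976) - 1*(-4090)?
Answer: 25537961/6244 ≈ 4090.0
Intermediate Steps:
1/(1268 + 4976) - 1*(-4090) = 1/6244 + 4090 = 25537961/6244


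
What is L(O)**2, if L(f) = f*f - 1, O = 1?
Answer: 0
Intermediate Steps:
L(f) = -1 + f**2 (L(f) = f**2 - 1 = -1 + f**2)
L(O)**2 = (-1 + 1**2)**2 = (-1 + 1)**2 = 0**2 = 0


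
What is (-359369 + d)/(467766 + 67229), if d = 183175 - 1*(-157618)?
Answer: -18576/534995 ≈ -0.034722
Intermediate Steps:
d = 340793 (d = 183175 + 157618 = 340793)
(-359369 + d)/(467766 + 67229) = (-359369 + 340793)/(467766 + 67229) = -18576/534995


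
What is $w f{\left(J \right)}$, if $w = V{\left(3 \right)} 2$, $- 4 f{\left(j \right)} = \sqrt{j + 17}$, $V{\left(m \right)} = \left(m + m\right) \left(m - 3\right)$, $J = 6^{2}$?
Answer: $0$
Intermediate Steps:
$J = 36$
$V{\left(m \right)} = 2 m \left(-3 + m\right)$
$f{\left(j \right)} = - \frac{\sqrt{17 + j}}{4}$ ($f{\left(j \right)} = - \frac{\sqrt{j + 17}}{4} = - \frac{\sqrt{17 + j}}{4}$)
$w = 0$ ($w = 2 \cdot 3 \left(-3 + 3\right) 2 = 2 \cdot 3 \cdot 0 \cdot 2 = 0 \cdot 2 = 0$)
$w f{\left(J \right)} = 0 \left(- \frac{\sqrt{17 + 36}}{4}\right) = 0 \left(- \frac{\sqrt{53}}{4}\right) = 0$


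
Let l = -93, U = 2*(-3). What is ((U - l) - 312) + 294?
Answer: 69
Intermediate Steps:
U = -6
((U - l) - 312) + 294 = ((-6 - 1*(-93)) - 312) + 294 = ((-6 + 93) - 312) + 294 = (87 - 312) + 294 = -225 + 294 = 69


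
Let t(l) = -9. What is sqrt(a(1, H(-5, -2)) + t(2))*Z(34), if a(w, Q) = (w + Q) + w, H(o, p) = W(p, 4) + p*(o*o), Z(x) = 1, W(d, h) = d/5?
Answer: I*sqrt(1435)/5 ≈ 7.5763*I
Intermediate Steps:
W(d, h) = d/5 (W(d, h) = d*(1/5) = d/5)
H(o, p) = p/5 + p*o**2 (H(o, p) = p/5 + p*(o*o) = p/5 + p*o**2)
a(w, Q) = Q + 2*w (a(w, Q) = (Q + w) + w = Q + 2*w)
sqrt(a(1, H(-5, -2)) + t(2))*Z(34) = sqrt((-2*(1/5 + (-5)**2) + 2*1) - 9)*1 = sqrt((-2*(1/5 + 25) + 2) - 9)*1 = sqrt((-2*126/5 + 2) - 9)*1 = sqrt((-252/5 + 2) - 9)*1 = sqrt(-242/5 - 9)*1 = sqrt(-287/5)*1 = (I*sqrt(1435)/5)*1 = I*sqrt(1435)/5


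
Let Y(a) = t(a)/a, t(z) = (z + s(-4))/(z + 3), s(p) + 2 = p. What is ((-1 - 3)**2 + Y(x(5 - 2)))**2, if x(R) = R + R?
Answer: 256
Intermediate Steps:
s(p) = -2 + p
t(z) = (-6 + z)/(3 + z) (t(z) = (z + (-2 - 4))/(z + 3) = (z - 6)/(3 + z) = (-6 + z)/(3 + z))
x(R) = 2*R
Y(a) = (-6 + a)/(a*(3 + a)) (Y(a) = ((-6 + a)/(3 + a))/a = (-6 + a)/(a*(3 + a)))
((-1 - 3)**2 + Y(x(5 - 2)))**2 = ((-1 - 3)**2 + (-6 + 2*(5 - 2))/(((2*(5 - 2)))*(3 + 2*(5 - 2))))**2 = ((-4)**2 + (-6 + 2*3)/(((2*3))*(3 + 2*3)))**2 = (16 + (-6 + 6)/(6*(3 + 6)))**2 = (16 + (1/6)*0/9)**2 = (16 + (1/6)*(1/9)*0)**2 = (16 + 0)**2 = 16**2 = 256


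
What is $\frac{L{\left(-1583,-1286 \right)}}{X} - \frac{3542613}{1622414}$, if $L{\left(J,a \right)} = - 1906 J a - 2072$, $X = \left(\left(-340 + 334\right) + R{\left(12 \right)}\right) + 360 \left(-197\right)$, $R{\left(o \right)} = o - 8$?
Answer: $\frac{3147453825671307}{57532422854} \approx 54708.0$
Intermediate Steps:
$R{\left(o \right)} = -8 + o$ ($R{\left(o \right)} = o - 8 = -8 + o$)
$X = -70922$ ($X = \left(\left(-340 + 334\right) + \left(-8 + 12\right)\right) + 360 \left(-197\right) = \left(-6 + 4\right) - 70920 = -2 - 70920 = -70922$)
$L{\left(J,a \right)} = -2072 - 1906 J a$ ($L{\left(J,a \right)} = - 1906 J a - 2072 = -2072 - 1906 J a$)
$\frac{L{\left(-1583,-1286 \right)}}{X} - \frac{3542613}{1622414} = \frac{-2072 - \left(-3017198\right) \left(-1286\right)}{-70922} - \frac{3542613}{1622414} = \left(-2072 - 3880116628\right) \left(- \frac{1}{70922}\right) - \frac{3542613}{1622414} = \left(-3880118700\right) \left(- \frac{1}{70922}\right) - \frac{3542613}{1622414} = \frac{1940059350}{35461} - \frac{3542613}{1622414} = \frac{3147453825671307}{57532422854}$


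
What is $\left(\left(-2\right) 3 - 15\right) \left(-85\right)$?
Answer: $1785$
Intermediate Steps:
$\left(\left(-2\right) 3 - 15\right) \left(-85\right) = \left(-6 - 15\right) \left(-85\right) = \left(-21\right) \left(-85\right) = 1785$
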